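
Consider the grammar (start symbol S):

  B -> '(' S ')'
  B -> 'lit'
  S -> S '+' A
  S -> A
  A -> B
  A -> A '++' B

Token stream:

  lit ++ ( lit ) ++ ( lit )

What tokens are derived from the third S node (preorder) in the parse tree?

[S [A [A [A [B lit]] ++ [B ( [S [A [B lit]]] )]] ++ [B ( [S [A [B lit]]] )]]]

lit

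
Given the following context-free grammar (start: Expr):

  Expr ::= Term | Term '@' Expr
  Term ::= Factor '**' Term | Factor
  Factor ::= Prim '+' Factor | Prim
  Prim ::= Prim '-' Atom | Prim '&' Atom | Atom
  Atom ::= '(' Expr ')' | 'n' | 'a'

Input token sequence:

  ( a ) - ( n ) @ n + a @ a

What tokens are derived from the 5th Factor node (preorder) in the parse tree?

a

[Expr [Term [Factor [Prim [Prim [Atom ( [Expr [Term [Factor [Prim [Atom a]]]]] )]] - [Atom ( [Expr [Term [Factor [Prim [Atom n]]]]] )]]]] @ [Expr [Term [Factor [Prim [Atom n]] + [Factor [Prim [Atom a]]]]] @ [Expr [Term [Factor [Prim [Atom a]]]]]]]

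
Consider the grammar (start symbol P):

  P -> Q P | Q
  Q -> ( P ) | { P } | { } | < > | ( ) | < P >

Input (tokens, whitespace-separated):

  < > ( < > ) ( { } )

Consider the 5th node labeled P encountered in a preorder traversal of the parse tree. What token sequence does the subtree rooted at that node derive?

{ }

[P [Q < >] [P [Q ( [P [Q < >]] )] [P [Q ( [P [Q { }]] )]]]]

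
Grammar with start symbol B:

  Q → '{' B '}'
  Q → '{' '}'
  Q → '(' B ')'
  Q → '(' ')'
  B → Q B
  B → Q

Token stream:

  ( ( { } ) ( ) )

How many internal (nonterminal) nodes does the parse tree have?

8

[B [Q ( [B [Q ( [B [Q { }]] )] [B [Q ( )]]] )]]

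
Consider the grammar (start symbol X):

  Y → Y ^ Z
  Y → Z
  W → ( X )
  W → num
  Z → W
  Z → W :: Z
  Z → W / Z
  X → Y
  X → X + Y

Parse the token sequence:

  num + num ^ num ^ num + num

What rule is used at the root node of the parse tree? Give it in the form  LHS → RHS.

X → X + Y

[X [X [X [Y [Z [W num]]]] + [Y [Y [Y [Z [W num]]] ^ [Z [W num]]] ^ [Z [W num]]]] + [Y [Z [W num]]]]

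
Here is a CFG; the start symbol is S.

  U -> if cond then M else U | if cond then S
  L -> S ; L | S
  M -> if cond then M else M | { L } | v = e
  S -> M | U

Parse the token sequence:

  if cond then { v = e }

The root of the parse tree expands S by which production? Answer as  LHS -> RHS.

S -> U

[S [U if cond then [S [M { [L [S [M v = e]]] }]]]]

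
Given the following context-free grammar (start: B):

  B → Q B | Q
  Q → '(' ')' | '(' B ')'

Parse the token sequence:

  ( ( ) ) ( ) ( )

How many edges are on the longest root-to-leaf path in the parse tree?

[B [Q ( [B [Q ( )]] )] [B [Q ( )] [B [Q ( )]]]]

4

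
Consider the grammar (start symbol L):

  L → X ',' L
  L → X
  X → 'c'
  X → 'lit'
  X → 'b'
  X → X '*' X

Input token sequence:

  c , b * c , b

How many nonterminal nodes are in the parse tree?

8

[L [X c] , [L [X [X b] * [X c]] , [L [X b]]]]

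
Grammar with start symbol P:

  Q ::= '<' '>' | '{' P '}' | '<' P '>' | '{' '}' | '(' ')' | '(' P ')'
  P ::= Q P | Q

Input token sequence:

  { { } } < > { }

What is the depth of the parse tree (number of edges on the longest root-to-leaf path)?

[P [Q { [P [Q { }]] }] [P [Q < >] [P [Q { }]]]]

4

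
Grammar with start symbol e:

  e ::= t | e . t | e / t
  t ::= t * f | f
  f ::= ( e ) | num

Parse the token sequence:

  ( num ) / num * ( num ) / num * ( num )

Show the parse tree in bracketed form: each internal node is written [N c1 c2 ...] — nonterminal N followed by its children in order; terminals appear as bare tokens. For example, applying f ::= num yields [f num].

[e [e [e [t [f ( [e [t [f num]]] )]]] / [t [t [f num]] * [f ( [e [t [f num]]] )]]] / [t [t [f num]] * [f ( [e [t [f num]]] )]]]

e
e / t
e / t / t
t / t / t
f / t / t
( e ) / t / t
( t ) / t / t
( f ) / t / t
( num ) / t / t
( num ) / t * f / t
( num ) / f * f / t
( num ) / num * f / t
( num ) / num * ( e ) / t
( num ) / num * ( t ) / t
( num ) / num * ( f ) / t
( num ) / num * ( num ) / t
( num ) / num * ( num ) / t * f
( num ) / num * ( num ) / f * f
( num ) / num * ( num ) / num * f
( num ) / num * ( num ) / num * ( e )
( num ) / num * ( num ) / num * ( t )
( num ) / num * ( num ) / num * ( f )
( num ) / num * ( num ) / num * ( num )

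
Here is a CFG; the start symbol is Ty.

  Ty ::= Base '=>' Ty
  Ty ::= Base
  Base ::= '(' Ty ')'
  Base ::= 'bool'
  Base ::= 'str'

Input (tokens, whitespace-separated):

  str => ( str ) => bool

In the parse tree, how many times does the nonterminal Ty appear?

[Ty [Base str] => [Ty [Base ( [Ty [Base str]] )] => [Ty [Base bool]]]]

4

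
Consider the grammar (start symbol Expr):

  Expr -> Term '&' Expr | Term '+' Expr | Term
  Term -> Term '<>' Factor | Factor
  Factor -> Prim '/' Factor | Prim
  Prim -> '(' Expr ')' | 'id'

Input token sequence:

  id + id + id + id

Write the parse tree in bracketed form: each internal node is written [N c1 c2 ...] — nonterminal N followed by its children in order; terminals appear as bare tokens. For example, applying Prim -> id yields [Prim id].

Expr
Term + Expr
Factor + Expr
Prim + Expr
id + Expr
id + Term + Expr
id + Factor + Expr
id + Prim + Expr
id + id + Expr
id + id + Term + Expr
id + id + Factor + Expr
id + id + Prim + Expr
id + id + id + Expr
id + id + id + Term
id + id + id + Factor
id + id + id + Prim
id + id + id + id

[Expr [Term [Factor [Prim id]]] + [Expr [Term [Factor [Prim id]]] + [Expr [Term [Factor [Prim id]]] + [Expr [Term [Factor [Prim id]]]]]]]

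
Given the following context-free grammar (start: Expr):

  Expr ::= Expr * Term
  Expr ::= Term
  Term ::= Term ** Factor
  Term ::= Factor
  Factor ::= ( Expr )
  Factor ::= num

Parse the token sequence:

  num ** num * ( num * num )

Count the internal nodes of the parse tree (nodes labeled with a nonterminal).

[Expr [Expr [Term [Term [Factor num]] ** [Factor num]]] * [Term [Factor ( [Expr [Expr [Term [Factor num]]] * [Term [Factor num]]] )]]]

14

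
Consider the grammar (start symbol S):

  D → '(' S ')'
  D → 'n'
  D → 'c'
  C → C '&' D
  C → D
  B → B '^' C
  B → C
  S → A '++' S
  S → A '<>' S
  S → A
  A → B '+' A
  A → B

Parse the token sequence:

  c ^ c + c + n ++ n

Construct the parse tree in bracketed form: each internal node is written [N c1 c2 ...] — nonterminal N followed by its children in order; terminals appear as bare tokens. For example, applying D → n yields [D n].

[S [A [B [B [C [D c]]] ^ [C [D c]]] + [A [B [C [D c]]] + [A [B [C [D n]]]]]] ++ [S [A [B [C [D n]]]]]]

S
A ++ S
B + A ++ S
B ^ C + A ++ S
C ^ C + A ++ S
D ^ C + A ++ S
c ^ C + A ++ S
c ^ D + A ++ S
c ^ c + A ++ S
c ^ c + B + A ++ S
c ^ c + C + A ++ S
c ^ c + D + A ++ S
c ^ c + c + A ++ S
c ^ c + c + B ++ S
c ^ c + c + C ++ S
c ^ c + c + D ++ S
c ^ c + c + n ++ S
c ^ c + c + n ++ A
c ^ c + c + n ++ B
c ^ c + c + n ++ C
c ^ c + c + n ++ D
c ^ c + c + n ++ n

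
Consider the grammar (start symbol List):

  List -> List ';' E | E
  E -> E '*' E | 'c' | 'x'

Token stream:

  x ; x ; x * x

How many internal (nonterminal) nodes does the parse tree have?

8

[List [List [List [E x]] ; [E x]] ; [E [E x] * [E x]]]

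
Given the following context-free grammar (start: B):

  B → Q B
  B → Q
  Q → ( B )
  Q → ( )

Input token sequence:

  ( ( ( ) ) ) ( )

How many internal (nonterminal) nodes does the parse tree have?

[B [Q ( [B [Q ( [B [Q ( )]] )]] )] [B [Q ( )]]]

8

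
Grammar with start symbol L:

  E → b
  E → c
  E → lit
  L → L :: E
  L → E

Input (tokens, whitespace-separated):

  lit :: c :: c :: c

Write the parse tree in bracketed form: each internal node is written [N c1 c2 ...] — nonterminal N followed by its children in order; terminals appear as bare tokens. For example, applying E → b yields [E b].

[L [L [L [L [E lit]] :: [E c]] :: [E c]] :: [E c]]

L
L :: E
L :: E :: E
L :: E :: E :: E
E :: E :: E :: E
lit :: E :: E :: E
lit :: c :: E :: E
lit :: c :: c :: E
lit :: c :: c :: c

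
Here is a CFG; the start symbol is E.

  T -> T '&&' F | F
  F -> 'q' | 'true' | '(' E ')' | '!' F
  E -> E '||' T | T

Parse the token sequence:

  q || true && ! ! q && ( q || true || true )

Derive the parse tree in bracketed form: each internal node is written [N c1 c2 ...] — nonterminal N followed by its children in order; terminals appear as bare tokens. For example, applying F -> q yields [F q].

E
E || T
T || T
F || T
q || T
q || T && F
q || T && F && F
q || F && F && F
q || true && F && F
q || true && ! F && F
q || true && ! ! F && F
q || true && ! ! q && F
q || true && ! ! q && ( E )
q || true && ! ! q && ( E || T )
q || true && ! ! q && ( E || T || T )
q || true && ! ! q && ( T || T || T )
q || true && ! ! q && ( F || T || T )
q || true && ! ! q && ( q || T || T )
q || true && ! ! q && ( q || F || T )
q || true && ! ! q && ( q || true || T )
q || true && ! ! q && ( q || true || F )
q || true && ! ! q && ( q || true || true )

[E [E [T [F q]]] || [T [T [T [F true]] && [F ! [F ! [F q]]]] && [F ( [E [E [E [T [F q]]] || [T [F true]]] || [T [F true]]] )]]]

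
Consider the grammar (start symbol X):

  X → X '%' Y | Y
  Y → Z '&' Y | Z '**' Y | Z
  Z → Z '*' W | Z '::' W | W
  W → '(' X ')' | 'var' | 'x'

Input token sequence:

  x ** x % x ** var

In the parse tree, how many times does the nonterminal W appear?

[X [X [Y [Z [W x]] ** [Y [Z [W x]]]]] % [Y [Z [W x]] ** [Y [Z [W var]]]]]

4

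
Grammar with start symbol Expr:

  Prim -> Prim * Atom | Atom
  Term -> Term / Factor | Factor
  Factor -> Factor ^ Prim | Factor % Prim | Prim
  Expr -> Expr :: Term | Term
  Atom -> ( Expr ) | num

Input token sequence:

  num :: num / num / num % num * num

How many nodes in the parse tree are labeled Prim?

6

[Expr [Expr [Term [Factor [Prim [Atom num]]]]] :: [Term [Term [Term [Factor [Prim [Atom num]]]] / [Factor [Prim [Atom num]]]] / [Factor [Factor [Prim [Atom num]]] % [Prim [Prim [Atom num]] * [Atom num]]]]]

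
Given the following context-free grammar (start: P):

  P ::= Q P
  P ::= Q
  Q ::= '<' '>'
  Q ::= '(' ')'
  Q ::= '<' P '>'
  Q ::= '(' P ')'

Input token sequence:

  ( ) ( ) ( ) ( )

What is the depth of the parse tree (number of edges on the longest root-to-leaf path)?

[P [Q ( )] [P [Q ( )] [P [Q ( )] [P [Q ( )]]]]]

5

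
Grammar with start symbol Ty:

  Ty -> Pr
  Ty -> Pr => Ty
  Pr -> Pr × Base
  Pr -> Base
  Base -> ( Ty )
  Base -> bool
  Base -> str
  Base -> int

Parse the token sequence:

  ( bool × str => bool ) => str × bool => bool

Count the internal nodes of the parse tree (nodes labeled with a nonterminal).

[Ty [Pr [Base ( [Ty [Pr [Pr [Base bool]] × [Base str]] => [Ty [Pr [Base bool]]]] )]] => [Ty [Pr [Pr [Base str]] × [Base bool]] => [Ty [Pr [Base bool]]]]]

19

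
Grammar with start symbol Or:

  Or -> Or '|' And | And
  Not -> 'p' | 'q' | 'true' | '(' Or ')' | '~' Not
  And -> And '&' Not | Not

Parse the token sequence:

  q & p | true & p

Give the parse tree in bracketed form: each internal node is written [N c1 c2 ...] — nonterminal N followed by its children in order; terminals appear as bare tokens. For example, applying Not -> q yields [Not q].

[Or [Or [And [And [Not q]] & [Not p]]] | [And [And [Not true]] & [Not p]]]

Or
Or | And
And | And
And & Not | And
Not & Not | And
q & Not | And
q & p | And
q & p | And & Not
q & p | Not & Not
q & p | true & Not
q & p | true & p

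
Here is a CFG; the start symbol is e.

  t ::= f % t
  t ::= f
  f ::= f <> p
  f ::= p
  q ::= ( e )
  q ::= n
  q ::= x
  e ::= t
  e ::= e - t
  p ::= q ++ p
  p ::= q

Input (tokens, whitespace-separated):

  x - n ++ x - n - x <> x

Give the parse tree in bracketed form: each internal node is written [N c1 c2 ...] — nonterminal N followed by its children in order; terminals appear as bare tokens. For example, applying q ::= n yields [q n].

[e [e [e [e [t [f [p [q x]]]]] - [t [f [p [q n] ++ [p [q x]]]]]] - [t [f [p [q n]]]]] - [t [f [f [p [q x]]] <> [p [q x]]]]]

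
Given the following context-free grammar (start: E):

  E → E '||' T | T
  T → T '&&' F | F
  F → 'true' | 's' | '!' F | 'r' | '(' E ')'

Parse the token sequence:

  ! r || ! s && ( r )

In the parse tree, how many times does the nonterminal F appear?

6

[E [E [T [F ! [F r]]]] || [T [T [F ! [F s]]] && [F ( [E [T [F r]]] )]]]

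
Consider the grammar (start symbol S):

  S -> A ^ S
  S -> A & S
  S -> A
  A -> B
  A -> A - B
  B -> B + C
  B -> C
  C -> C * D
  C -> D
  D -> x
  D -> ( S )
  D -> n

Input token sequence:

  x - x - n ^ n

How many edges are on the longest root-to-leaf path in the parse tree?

[S [A [A [A [B [C [D x]]]] - [B [C [D x]]]] - [B [C [D n]]]] ^ [S [A [B [C [D n]]]]]]

7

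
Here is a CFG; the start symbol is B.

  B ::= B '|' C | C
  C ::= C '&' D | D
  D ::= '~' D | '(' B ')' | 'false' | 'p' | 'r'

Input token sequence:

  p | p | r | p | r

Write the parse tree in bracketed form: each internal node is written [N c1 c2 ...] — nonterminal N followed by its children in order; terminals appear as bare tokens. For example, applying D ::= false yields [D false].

B
B | C
B | C | C
B | C | C | C
B | C | C | C | C
C | C | C | C | C
D | C | C | C | C
p | C | C | C | C
p | D | C | C | C
p | p | C | C | C
p | p | D | C | C
p | p | r | C | C
p | p | r | D | C
p | p | r | p | C
p | p | r | p | D
p | p | r | p | r

[B [B [B [B [B [C [D p]]] | [C [D p]]] | [C [D r]]] | [C [D p]]] | [C [D r]]]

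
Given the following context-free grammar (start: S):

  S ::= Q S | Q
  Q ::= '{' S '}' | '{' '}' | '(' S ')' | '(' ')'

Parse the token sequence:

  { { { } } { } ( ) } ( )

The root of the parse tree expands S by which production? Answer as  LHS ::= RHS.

S ::= Q S

[S [Q { [S [Q { [S [Q { }]] }] [S [Q { }] [S [Q ( )]]]] }] [S [Q ( )]]]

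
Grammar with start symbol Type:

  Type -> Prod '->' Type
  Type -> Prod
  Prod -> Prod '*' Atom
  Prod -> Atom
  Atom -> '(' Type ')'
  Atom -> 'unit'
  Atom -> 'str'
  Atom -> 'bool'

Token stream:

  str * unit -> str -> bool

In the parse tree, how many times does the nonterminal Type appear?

[Type [Prod [Prod [Atom str]] * [Atom unit]] -> [Type [Prod [Atom str]] -> [Type [Prod [Atom bool]]]]]

3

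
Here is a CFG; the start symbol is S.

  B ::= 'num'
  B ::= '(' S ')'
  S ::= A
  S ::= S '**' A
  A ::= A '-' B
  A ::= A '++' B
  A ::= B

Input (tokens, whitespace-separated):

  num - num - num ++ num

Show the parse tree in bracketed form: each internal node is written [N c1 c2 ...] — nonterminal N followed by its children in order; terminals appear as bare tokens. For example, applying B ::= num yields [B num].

[S [A [A [A [A [B num]] - [B num]] - [B num]] ++ [B num]]]

S
A
A ++ B
A - B ++ B
A - B - B ++ B
B - B - B ++ B
num - B - B ++ B
num - num - B ++ B
num - num - num ++ B
num - num - num ++ num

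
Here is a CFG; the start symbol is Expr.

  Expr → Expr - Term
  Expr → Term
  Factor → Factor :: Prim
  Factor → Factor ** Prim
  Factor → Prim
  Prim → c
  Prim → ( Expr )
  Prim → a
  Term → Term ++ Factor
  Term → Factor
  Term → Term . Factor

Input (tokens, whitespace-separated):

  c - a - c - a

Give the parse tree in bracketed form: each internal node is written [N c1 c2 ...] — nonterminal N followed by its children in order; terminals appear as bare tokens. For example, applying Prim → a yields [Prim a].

Expr
Expr - Term
Expr - Term - Term
Expr - Term - Term - Term
Term - Term - Term - Term
Factor - Term - Term - Term
Prim - Term - Term - Term
c - Term - Term - Term
c - Factor - Term - Term
c - Prim - Term - Term
c - a - Term - Term
c - a - Factor - Term
c - a - Prim - Term
c - a - c - Term
c - a - c - Factor
c - a - c - Prim
c - a - c - a

[Expr [Expr [Expr [Expr [Term [Factor [Prim c]]]] - [Term [Factor [Prim a]]]] - [Term [Factor [Prim c]]]] - [Term [Factor [Prim a]]]]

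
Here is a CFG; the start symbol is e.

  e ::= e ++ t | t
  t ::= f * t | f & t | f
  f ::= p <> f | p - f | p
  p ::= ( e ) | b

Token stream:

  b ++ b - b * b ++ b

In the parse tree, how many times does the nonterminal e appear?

[e [e [e [t [f [p b]]]] ++ [t [f [p b] - [f [p b]]] * [t [f [p b]]]]] ++ [t [f [p b]]]]

3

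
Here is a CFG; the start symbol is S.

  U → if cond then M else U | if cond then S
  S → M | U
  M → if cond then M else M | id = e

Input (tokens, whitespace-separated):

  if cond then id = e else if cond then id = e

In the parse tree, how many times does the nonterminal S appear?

[S [U if cond then [M id = e] else [U if cond then [S [M id = e]]]]]

2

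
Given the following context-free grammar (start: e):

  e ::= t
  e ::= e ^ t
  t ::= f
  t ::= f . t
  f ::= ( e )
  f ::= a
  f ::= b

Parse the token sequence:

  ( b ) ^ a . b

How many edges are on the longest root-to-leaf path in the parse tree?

[e [e [t [f ( [e [t [f b]]] )]]] ^ [t [f a] . [t [f b]]]]

7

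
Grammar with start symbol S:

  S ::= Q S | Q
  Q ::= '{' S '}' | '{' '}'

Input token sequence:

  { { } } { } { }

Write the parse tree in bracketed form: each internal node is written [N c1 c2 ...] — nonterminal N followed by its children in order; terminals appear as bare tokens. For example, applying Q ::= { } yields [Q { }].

[S [Q { [S [Q { }]] }] [S [Q { }] [S [Q { }]]]]

S
Q S
{ S } S
{ Q } S
{ { } } S
{ { } } Q S
{ { } } { } S
{ { } } { } Q
{ { } } { } { }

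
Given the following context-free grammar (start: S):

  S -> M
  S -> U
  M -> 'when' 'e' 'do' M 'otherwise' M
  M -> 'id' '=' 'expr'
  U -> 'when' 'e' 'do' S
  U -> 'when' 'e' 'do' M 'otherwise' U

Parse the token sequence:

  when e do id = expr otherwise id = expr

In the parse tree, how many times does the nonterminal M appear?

[S [M when e do [M id = expr] otherwise [M id = expr]]]

3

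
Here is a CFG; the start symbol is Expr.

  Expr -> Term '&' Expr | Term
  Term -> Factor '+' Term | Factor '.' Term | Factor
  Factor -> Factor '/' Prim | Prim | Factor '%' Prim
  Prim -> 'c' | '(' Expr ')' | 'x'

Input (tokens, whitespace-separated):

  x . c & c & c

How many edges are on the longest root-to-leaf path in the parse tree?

[Expr [Term [Factor [Prim x]] . [Term [Factor [Prim c]]]] & [Expr [Term [Factor [Prim c]]] & [Expr [Term [Factor [Prim c]]]]]]

6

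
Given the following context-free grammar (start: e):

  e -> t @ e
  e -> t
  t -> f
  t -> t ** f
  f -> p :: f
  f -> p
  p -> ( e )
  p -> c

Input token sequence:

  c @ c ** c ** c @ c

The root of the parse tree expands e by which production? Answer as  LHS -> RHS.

e -> t @ e

[e [t [f [p c]]] @ [e [t [t [t [f [p c]]] ** [f [p c]]] ** [f [p c]]] @ [e [t [f [p c]]]]]]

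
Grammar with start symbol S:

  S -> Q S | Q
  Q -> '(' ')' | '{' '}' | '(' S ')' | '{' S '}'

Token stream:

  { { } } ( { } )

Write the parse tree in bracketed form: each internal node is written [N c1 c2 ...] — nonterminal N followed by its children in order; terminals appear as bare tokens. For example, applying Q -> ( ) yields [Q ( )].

S
Q S
{ S } S
{ Q } S
{ { } } S
{ { } } Q
{ { } } ( S )
{ { } } ( Q )
{ { } } ( { } )

[S [Q { [S [Q { }]] }] [S [Q ( [S [Q { }]] )]]]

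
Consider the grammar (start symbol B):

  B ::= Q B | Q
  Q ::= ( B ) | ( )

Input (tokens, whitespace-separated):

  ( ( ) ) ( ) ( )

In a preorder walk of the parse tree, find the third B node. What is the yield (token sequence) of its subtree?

( ) ( )

[B [Q ( [B [Q ( )]] )] [B [Q ( )] [B [Q ( )]]]]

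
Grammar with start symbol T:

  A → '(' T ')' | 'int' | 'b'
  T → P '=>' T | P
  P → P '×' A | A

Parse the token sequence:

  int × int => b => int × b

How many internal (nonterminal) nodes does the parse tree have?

[T [P [P [A int]] × [A int]] => [T [P [A b]] => [T [P [P [A int]] × [A b]]]]]

13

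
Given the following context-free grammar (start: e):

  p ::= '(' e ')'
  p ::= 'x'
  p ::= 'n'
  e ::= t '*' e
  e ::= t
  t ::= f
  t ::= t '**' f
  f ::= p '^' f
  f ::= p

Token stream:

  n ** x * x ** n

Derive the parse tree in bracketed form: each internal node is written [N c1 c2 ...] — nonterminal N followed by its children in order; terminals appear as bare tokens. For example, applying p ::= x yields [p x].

[e [t [t [f [p n]]] ** [f [p x]]] * [e [t [t [f [p x]]] ** [f [p n]]]]]

e
t * e
t ** f * e
f ** f * e
p ** f * e
n ** f * e
n ** p * e
n ** x * e
n ** x * t
n ** x * t ** f
n ** x * f ** f
n ** x * p ** f
n ** x * x ** f
n ** x * x ** p
n ** x * x ** n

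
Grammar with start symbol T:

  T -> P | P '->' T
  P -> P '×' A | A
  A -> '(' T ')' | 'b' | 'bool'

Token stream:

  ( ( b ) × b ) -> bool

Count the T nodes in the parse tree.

4

[T [P [A ( [T [P [P [A ( [T [P [A b]]] )]] × [A b]]] )]] -> [T [P [A bool]]]]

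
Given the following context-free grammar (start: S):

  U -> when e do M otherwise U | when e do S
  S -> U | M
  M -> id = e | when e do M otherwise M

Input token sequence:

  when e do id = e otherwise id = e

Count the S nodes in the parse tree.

[S [M when e do [M id = e] otherwise [M id = e]]]

1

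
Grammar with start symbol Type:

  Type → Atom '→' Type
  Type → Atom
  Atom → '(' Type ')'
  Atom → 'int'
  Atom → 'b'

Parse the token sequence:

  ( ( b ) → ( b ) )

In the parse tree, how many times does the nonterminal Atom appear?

[Type [Atom ( [Type [Atom ( [Type [Atom b]] )] → [Type [Atom ( [Type [Atom b]] )]]] )]]

5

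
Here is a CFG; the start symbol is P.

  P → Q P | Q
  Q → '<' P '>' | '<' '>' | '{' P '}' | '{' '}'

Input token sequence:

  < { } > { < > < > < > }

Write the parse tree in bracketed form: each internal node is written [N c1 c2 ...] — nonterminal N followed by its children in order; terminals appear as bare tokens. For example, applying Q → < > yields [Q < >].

[P [Q < [P [Q { }]] >] [P [Q { [P [Q < >] [P [Q < >] [P [Q < >]]]] }]]]

P
Q P
< P > P
< Q > P
< { } > P
< { } > Q
< { } > { P }
< { } > { Q P }
< { } > { < > P }
< { } > { < > Q P }
< { } > { < > < > P }
< { } > { < > < > Q }
< { } > { < > < > < > }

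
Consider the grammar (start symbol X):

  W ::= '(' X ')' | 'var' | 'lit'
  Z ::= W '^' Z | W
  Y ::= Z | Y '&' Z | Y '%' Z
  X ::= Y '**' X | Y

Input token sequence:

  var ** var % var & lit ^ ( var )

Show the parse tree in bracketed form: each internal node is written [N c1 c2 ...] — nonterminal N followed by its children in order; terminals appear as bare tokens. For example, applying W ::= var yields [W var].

[X [Y [Z [W var]]] ** [X [Y [Y [Y [Z [W var]]] % [Z [W var]]] & [Z [W lit] ^ [Z [W ( [X [Y [Z [W var]]]] )]]]]]]

X
Y ** X
Z ** X
W ** X
var ** X
var ** Y
var ** Y & Z
var ** Y % Z & Z
var ** Z % Z & Z
var ** W % Z & Z
var ** var % Z & Z
var ** var % W & Z
var ** var % var & Z
var ** var % var & W ^ Z
var ** var % var & lit ^ Z
var ** var % var & lit ^ W
var ** var % var & lit ^ ( X )
var ** var % var & lit ^ ( Y )
var ** var % var & lit ^ ( Z )
var ** var % var & lit ^ ( W )
var ** var % var & lit ^ ( var )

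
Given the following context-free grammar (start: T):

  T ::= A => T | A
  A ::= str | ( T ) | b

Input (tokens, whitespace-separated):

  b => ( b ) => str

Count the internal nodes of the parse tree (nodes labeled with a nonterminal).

[T [A b] => [T [A ( [T [A b]] )] => [T [A str]]]]

8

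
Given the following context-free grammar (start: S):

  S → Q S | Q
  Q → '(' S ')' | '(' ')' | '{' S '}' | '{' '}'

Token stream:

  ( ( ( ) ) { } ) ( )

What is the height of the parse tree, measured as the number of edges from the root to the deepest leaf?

6

[S [Q ( [S [Q ( [S [Q ( )]] )] [S [Q { }]]] )] [S [Q ( )]]]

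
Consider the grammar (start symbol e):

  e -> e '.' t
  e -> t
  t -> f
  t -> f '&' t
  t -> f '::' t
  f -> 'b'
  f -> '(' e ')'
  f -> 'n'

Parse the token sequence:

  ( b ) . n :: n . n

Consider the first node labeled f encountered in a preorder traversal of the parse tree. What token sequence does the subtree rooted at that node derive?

[e [e [e [t [f ( [e [t [f b]]] )]]] . [t [f n] :: [t [f n]]]] . [t [f n]]]

( b )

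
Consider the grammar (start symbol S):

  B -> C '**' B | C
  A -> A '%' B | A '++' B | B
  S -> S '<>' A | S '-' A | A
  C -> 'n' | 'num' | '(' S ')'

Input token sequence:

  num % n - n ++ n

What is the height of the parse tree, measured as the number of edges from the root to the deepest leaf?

[S [S [A [A [B [C num]]] % [B [C n]]]] - [A [A [B [C n]]] ++ [B [C n]]]]

6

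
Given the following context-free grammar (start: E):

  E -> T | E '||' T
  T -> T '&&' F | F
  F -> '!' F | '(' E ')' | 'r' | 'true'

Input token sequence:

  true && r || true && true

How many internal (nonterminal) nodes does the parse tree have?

[E [E [T [T [F true]] && [F r]]] || [T [T [F true]] && [F true]]]

10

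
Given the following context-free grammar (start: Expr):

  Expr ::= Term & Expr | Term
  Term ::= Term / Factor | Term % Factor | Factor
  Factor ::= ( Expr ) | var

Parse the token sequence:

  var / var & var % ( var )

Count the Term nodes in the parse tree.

5

[Expr [Term [Term [Factor var]] / [Factor var]] & [Expr [Term [Term [Factor var]] % [Factor ( [Expr [Term [Factor var]]] )]]]]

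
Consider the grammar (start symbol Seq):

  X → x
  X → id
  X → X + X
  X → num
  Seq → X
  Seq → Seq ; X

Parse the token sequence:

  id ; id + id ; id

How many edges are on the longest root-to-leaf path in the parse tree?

[Seq [Seq [Seq [X id]] ; [X [X id] + [X id]]] ; [X id]]

4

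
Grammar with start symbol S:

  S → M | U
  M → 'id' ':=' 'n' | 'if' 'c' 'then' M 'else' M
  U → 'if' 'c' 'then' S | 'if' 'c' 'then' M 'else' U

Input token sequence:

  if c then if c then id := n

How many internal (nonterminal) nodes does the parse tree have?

[S [U if c then [S [U if c then [S [M id := n]]]]]]

6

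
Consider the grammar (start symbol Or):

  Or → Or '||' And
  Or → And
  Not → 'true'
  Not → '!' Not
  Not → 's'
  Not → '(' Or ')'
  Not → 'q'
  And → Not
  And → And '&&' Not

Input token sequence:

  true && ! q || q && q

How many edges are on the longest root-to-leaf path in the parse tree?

5

[Or [Or [And [And [Not true]] && [Not ! [Not q]]]] || [And [And [Not q]] && [Not q]]]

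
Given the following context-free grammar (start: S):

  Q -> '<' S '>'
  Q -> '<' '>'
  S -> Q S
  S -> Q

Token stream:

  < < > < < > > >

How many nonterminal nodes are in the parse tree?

8

[S [Q < [S [Q < >] [S [Q < [S [Q < >]] >]]] >]]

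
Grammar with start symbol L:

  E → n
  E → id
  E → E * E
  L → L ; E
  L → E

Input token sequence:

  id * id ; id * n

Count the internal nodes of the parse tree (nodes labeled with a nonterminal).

[L [L [E [E id] * [E id]]] ; [E [E id] * [E n]]]

8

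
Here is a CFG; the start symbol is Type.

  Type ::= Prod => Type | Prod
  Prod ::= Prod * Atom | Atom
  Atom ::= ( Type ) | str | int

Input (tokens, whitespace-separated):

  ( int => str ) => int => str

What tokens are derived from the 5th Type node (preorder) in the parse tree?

[Type [Prod [Atom ( [Type [Prod [Atom int]] => [Type [Prod [Atom str]]]] )]] => [Type [Prod [Atom int]] => [Type [Prod [Atom str]]]]]

str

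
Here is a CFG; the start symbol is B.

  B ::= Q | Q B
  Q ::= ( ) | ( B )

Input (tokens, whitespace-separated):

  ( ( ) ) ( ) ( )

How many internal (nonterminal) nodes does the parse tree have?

8

[B [Q ( [B [Q ( )]] )] [B [Q ( )] [B [Q ( )]]]]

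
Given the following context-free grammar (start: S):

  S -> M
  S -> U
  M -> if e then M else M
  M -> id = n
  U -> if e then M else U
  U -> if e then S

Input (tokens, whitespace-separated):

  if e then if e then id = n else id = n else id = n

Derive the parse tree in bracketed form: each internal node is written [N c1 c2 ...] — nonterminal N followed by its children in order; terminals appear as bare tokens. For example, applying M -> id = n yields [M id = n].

[S [M if e then [M if e then [M id = n] else [M id = n]] else [M id = n]]]

S
M
if e then M else M
if e then if e then M else M else M
if e then if e then id = n else M else M
if e then if e then id = n else id = n else M
if e then if e then id = n else id = n else id = n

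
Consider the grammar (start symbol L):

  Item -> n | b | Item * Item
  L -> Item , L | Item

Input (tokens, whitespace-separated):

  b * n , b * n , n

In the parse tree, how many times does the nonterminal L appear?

[L [Item [Item b] * [Item n]] , [L [Item [Item b] * [Item n]] , [L [Item n]]]]

3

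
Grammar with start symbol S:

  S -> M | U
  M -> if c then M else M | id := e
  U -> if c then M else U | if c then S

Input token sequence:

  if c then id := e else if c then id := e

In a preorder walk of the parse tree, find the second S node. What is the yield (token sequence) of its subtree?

id := e

[S [U if c then [M id := e] else [U if c then [S [M id := e]]]]]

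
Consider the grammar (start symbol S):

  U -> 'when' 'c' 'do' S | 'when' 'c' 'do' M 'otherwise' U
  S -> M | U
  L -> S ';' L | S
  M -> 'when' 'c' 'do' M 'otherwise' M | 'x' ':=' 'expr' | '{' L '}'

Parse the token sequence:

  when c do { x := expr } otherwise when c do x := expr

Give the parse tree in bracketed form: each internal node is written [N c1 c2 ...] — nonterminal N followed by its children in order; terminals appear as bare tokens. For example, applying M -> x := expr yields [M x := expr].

S
U
when c do M otherwise U
when c do { L } otherwise U
when c do { S } otherwise U
when c do { M } otherwise U
when c do { x := expr } otherwise U
when c do { x := expr } otherwise when c do S
when c do { x := expr } otherwise when c do M
when c do { x := expr } otherwise when c do x := expr

[S [U when c do [M { [L [S [M x := expr]]] }] otherwise [U when c do [S [M x := expr]]]]]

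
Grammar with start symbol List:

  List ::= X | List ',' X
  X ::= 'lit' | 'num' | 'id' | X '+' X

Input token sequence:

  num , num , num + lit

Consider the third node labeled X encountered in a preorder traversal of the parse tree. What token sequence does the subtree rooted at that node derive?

[List [List [List [X num]] , [X num]] , [X [X num] + [X lit]]]

num + lit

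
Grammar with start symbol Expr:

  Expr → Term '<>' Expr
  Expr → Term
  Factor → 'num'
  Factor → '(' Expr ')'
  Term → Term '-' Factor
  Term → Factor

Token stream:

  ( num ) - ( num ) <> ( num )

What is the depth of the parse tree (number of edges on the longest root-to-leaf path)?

[Expr [Term [Term [Factor ( [Expr [Term [Factor num]]] )]] - [Factor ( [Expr [Term [Factor num]]] )]] <> [Expr [Term [Factor ( [Expr [Term [Factor num]]] )]]]]

7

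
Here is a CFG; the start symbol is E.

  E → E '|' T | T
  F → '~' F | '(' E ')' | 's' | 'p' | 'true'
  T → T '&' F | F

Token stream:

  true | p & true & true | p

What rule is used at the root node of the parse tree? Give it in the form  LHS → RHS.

[E [E [E [T [F true]]] | [T [T [T [F p]] & [F true]] & [F true]]] | [T [F p]]]

E → E '|' T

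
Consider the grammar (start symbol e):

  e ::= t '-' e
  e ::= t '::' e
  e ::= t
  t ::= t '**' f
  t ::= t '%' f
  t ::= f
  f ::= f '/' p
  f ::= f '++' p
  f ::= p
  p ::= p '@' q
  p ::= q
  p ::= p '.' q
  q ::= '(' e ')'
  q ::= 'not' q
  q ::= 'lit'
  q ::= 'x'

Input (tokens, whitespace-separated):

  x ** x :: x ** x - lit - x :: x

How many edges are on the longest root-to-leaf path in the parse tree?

[e [t [t [f [p [q x]]]] ** [f [p [q x]]]] :: [e [t [t [f [p [q x]]]] ** [f [p [q x]]]] - [e [t [f [p [q lit]]]] - [e [t [f [p [q x]]]] :: [e [t [f [p [q x]]]]]]]]]

9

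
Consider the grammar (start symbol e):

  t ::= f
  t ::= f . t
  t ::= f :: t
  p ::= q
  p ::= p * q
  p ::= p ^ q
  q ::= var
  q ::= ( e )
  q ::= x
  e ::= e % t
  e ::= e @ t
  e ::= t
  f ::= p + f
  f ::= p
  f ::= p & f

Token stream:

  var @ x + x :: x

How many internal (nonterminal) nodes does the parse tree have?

17

[e [e [t [f [p [q var]]]]] @ [t [f [p [q x]] + [f [p [q x]]]] :: [t [f [p [q x]]]]]]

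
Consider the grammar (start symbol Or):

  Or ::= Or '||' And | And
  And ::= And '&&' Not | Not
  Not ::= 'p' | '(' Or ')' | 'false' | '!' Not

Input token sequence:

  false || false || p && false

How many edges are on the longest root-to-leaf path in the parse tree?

5

[Or [Or [Or [And [Not false]]] || [And [Not false]]] || [And [And [Not p]] && [Not false]]]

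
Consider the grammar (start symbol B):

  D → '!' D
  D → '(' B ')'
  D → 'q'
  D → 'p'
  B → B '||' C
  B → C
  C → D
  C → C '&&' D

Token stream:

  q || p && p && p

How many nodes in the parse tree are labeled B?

2

[B [B [C [D q]]] || [C [C [C [D p]] && [D p]] && [D p]]]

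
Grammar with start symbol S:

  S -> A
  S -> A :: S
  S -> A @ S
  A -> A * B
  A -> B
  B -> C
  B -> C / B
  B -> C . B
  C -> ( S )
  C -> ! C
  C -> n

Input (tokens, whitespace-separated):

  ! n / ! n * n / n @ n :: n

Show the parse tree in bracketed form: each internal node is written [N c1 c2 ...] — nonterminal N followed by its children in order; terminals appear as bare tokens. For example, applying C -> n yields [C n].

S
A @ S
A * B @ S
B * B @ S
C / B * B @ S
! C / B * B @ S
! n / B * B @ S
! n / C * B @ S
! n / ! C * B @ S
! n / ! n * B @ S
! n / ! n * C / B @ S
! n / ! n * n / B @ S
! n / ! n * n / C @ S
! n / ! n * n / n @ S
! n / ! n * n / n @ A :: S
! n / ! n * n / n @ B :: S
! n / ! n * n / n @ C :: S
! n / ! n * n / n @ n :: S
! n / ! n * n / n @ n :: A
! n / ! n * n / n @ n :: B
! n / ! n * n / n @ n :: C
! n / ! n * n / n @ n :: n

[S [A [A [B [C ! [C n]] / [B [C ! [C n]]]]] * [B [C n] / [B [C n]]]] @ [S [A [B [C n]]] :: [S [A [B [C n]]]]]]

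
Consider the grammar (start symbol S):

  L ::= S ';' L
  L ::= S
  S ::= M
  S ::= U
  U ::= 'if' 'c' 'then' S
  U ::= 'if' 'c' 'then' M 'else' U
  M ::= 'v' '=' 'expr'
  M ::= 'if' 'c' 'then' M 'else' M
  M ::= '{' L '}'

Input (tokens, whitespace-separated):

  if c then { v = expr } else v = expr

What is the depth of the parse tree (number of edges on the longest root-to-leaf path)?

6

[S [M if c then [M { [L [S [M v = expr]]] }] else [M v = expr]]]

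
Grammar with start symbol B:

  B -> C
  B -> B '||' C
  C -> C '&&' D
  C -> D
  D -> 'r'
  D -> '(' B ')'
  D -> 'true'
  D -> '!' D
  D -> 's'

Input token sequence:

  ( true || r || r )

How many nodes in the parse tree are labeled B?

4

[B [C [D ( [B [B [B [C [D true]]] || [C [D r]]] || [C [D r]]] )]]]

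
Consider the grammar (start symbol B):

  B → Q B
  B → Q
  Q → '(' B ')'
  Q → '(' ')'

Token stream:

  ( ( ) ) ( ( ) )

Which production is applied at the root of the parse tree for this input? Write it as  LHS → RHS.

B → Q B

[B [Q ( [B [Q ( )]] )] [B [Q ( [B [Q ( )]] )]]]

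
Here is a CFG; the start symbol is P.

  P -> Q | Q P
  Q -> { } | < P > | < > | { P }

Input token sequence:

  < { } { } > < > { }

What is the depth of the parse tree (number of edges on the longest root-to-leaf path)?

[P [Q < [P [Q { }] [P [Q { }]]] >] [P [Q < >] [P [Q { }]]]]

5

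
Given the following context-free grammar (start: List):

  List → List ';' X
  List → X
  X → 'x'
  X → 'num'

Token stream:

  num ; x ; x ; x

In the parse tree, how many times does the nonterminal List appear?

[List [List [List [List [X num]] ; [X x]] ; [X x]] ; [X x]]

4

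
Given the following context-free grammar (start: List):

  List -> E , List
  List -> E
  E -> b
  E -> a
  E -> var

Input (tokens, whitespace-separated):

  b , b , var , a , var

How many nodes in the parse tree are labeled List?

5

[List [E b] , [List [E b] , [List [E var] , [List [E a] , [List [E var]]]]]]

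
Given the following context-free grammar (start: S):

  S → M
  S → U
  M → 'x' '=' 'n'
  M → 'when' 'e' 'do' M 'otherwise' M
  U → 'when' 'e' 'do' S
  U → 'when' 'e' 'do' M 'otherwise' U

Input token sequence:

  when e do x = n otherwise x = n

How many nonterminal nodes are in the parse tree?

4

[S [M when e do [M x = n] otherwise [M x = n]]]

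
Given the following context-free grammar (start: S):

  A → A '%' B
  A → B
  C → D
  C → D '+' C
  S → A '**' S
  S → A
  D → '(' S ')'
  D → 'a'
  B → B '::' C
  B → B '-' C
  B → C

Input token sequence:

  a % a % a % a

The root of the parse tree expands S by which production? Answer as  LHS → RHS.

S → A

[S [A [A [A [A [B [C [D a]]]] % [B [C [D a]]]] % [B [C [D a]]]] % [B [C [D a]]]]]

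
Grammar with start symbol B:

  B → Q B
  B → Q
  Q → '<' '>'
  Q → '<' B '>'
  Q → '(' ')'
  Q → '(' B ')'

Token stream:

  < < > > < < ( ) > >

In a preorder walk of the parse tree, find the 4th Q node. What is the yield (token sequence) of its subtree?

[B [Q < [B [Q < >]] >] [B [Q < [B [Q < [B [Q ( )]] >]] >]]]

< ( ) >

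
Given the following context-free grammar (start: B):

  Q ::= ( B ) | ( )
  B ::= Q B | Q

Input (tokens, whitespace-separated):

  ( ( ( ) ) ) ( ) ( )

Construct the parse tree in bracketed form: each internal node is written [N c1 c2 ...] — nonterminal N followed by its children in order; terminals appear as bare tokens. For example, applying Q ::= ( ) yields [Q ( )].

[B [Q ( [B [Q ( [B [Q ( )]] )]] )] [B [Q ( )] [B [Q ( )]]]]

B
Q B
( B ) B
( Q ) B
( ( B ) ) B
( ( Q ) ) B
( ( ( ) ) ) B
( ( ( ) ) ) Q B
( ( ( ) ) ) ( ) B
( ( ( ) ) ) ( ) Q
( ( ( ) ) ) ( ) ( )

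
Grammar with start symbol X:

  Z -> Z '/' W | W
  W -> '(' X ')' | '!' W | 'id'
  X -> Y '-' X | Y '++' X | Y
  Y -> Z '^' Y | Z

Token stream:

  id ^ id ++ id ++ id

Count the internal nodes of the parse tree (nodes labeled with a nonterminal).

[X [Y [Z [W id]] ^ [Y [Z [W id]]]] ++ [X [Y [Z [W id]]] ++ [X [Y [Z [W id]]]]]]

15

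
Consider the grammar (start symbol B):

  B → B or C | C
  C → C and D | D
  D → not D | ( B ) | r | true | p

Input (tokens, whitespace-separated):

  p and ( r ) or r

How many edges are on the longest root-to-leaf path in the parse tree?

7

[B [B [C [C [D p]] and [D ( [B [C [D r]]] )]]] or [C [D r]]]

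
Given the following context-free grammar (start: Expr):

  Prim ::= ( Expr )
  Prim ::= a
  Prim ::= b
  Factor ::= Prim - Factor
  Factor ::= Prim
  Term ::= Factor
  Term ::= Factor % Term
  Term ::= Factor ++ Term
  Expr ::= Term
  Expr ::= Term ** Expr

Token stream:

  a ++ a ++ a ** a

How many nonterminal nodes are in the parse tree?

14

[Expr [Term [Factor [Prim a]] ++ [Term [Factor [Prim a]] ++ [Term [Factor [Prim a]]]]] ** [Expr [Term [Factor [Prim a]]]]]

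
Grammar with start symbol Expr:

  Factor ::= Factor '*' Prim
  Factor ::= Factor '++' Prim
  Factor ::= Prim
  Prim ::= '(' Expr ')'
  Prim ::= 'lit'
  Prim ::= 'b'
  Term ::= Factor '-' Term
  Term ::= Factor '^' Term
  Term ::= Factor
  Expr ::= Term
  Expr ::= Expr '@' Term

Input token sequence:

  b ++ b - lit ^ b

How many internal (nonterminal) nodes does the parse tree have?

12

[Expr [Term [Factor [Factor [Prim b]] ++ [Prim b]] - [Term [Factor [Prim lit]] ^ [Term [Factor [Prim b]]]]]]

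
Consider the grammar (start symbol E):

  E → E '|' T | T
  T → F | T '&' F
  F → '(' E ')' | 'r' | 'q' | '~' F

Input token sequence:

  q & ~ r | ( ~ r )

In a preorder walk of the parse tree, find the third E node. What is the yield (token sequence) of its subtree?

~ r

[E [E [T [T [F q]] & [F ~ [F r]]]] | [T [F ( [E [T [F ~ [F r]]]] )]]]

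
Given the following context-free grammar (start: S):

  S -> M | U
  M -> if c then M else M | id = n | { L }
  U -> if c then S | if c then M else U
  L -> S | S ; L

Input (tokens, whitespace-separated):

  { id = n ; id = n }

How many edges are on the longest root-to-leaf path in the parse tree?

6

[S [M { [L [S [M id = n]] ; [L [S [M id = n]]]] }]]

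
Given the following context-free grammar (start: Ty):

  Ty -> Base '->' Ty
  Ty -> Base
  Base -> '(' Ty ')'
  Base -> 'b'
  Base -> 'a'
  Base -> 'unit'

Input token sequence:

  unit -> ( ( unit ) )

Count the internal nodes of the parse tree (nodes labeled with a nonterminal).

[Ty [Base unit] -> [Ty [Base ( [Ty [Base ( [Ty [Base unit]] )]] )]]]

8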